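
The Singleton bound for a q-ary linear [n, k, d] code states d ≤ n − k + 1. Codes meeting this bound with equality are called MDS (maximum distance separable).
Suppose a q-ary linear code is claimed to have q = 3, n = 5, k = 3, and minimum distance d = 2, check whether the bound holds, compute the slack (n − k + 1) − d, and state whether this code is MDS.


Singleton RHS = n − k + 1 = 3, slack = 1, bound satisfied, not MDS.

Singleton bound: d ≤ n − k + 1.
Here n = 5, k = 3, so n − k + 1 = 3.
Given d = 2, check d ≤ 3: YES.
Slack = (n − k + 1) − d = 1.
The code is NOT MDS (slack = 1 > 0).
Description: the claimed parameters are [5, 3, 2]_3; such a code would be non-MDS.


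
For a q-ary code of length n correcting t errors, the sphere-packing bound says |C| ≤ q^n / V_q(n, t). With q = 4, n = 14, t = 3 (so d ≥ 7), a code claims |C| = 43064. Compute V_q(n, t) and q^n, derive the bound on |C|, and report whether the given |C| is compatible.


V_q(n, t) = 10690, q^n = 268435456, Hamming bound = 25110, |C| = 43064 > bound (violated).

Step 1: Compute V_q(n, t) = Σ_{j=0}^3 C(n, j) (q−1)^j.
  j = 0: C(14,0)·(3)^0 = 1·1 = 1.
  j = 1: C(14,1)·(3)^1 = 14·3 = 42.
  j = 2: C(14,2)·(3)^2 = 91·9 = 819.
  j = 3: C(14,3)·(3)^3 = 364·27 = 9828.
  V_q(n, t) = 1 + 42 + 819 + 9828 = 10690.
Step 2: q^n = 4^14 = 268435456.
Step 3: Hamming bound ⌊q^n / V_q(n,t)⌋ = ⌊268435456/10690⌋ = 25110.
Step 4: Compare |C| = 43064 to 25110: violated.
The claimed |C| lies above the Hamming bound, so no 4-ary code of length 14 with d ≥ 7 can have 43064 codewords.


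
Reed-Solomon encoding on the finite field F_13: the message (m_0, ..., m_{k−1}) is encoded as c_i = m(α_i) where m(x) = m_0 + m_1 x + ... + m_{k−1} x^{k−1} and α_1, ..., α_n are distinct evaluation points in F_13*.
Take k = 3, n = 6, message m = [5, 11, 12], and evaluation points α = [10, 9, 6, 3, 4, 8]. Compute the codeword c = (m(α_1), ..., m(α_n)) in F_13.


c = [2, 10, 9, 3, 7, 3]

Message polynomial: m(x) = 5 + 11·x + 12·x^2 (mod 13).
For each evaluation point α_i, compute m(α_i) mod 13:
  α_1 = 10: Horner steps 12 → 1 → 2, so m(10) = 2.
  α_2 = 9: Horner steps 12 → 2 → 10, so m(9) = 10.
  α_3 = 6: Horner steps 12 → 5 → 9, so m(6) = 9.
  α_4 = 3: Horner steps 12 → 8 → 3, so m(3) = 3.
  α_5 = 4: Horner steps 12 → 7 → 7, so m(4) = 7.
  α_6 = 8: Horner steps 12 → 3 → 3, so m(8) = 3.
Codeword c = [2, 10, 9, 3, 7, 3] ∈ F_13^6.


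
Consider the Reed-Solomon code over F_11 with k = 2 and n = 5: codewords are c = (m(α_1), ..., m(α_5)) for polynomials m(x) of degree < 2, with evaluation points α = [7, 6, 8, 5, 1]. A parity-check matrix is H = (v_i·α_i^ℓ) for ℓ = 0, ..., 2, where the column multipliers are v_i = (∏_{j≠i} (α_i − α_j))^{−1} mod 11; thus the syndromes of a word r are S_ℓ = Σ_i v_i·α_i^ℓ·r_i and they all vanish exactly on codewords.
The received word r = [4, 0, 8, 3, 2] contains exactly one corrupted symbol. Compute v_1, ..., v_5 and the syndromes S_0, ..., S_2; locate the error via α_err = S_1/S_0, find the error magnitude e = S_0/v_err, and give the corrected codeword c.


S = (2, 10, 6), error at position 4, error magnitude e = 7, c = [4, 0, 8, 7, 2].

Step 1: column multipliers v_i = (∏_{j≠i}(α_i − α_j))^{−1} mod 11.
  i = 1 (α = 7): (7−6)(7−8)(7−5)(7−1) = 1·(−1)·2·6 = −12 ≡ 10, so v_1 = 10^{−1} = 10 (mod 11).
  i = 2 (α = 6): (6−7)(6−8)(6−5)(6−1) = (−1)·(−2)·1·5 = 10 ≡ 10, so v_2 = 10^{−1} = 10 (mod 11).
  i = 3 (α = 8): (8−7)(8−6)(8−5)(8−1) = 1·2·3·7 = 42 ≡ 9, so v_3 = 9^{−1} = 5 (mod 11).
  i = 4 (α = 5): (5−7)(5−6)(5−8)(5−1) = (−2)·(−1)·(−3)·4 = −24 ≡ 9, so v_4 = 9^{−1} = 5 (mod 11).
  i = 5 (α = 1): (1−7)(1−6)(1−8)(1−5) = (−6)·(−5)·(−7)·(−4) = 840 ≡ 4, so v_5 = 4^{−1} = 3 (mod 11).
  v = [10, 10, 5, 5, 3].
Step 2: syndromes of r = [4, 0, 8, 3, 2] (all sums mod 11).
  S_0 = Σ v_i r_i = 10·4 + 10·0 + 5·8 + 5·3 + 3·2 = 101 ≡ 2.
  S_1 = Σ v_i α_i r_i = 10·7·4 + 10·6·0 + 5·8·8 + 5·5·3 + 3·1·2 = 681 ≡ 10.
  α_i^2 mod 11 = [5, 3, 9, 3, 1].
  S_2 = Σ v_i α_i^2 r_i = 10·5·4 + 10·3·0 + 5·9·8 + 5·3·3 + 3·1·2 = 611 ≡ 6.
  S = (2, 10, 6) ≠ 0, so r is not a codeword (an error is present).
Step 3: locate the error. For a single error e at position i, S_ℓ = v_i·e·α_i^ℓ, so α_err = S_1/S_0.
  S_0^{−1} = 2^{−1} = 6 (mod 11), so α_err = 10·6 = 60 ≡ 5 = α_4. Error position i = 4.
  Consistency check: S_2/S_1 = 6·10 = 60 ≡ 5 = α_err ✓ (single-error assumption holds).
Step 4: error magnitude e = S_0/v_4 = S_0·∏_{j≠4}(α_4 − α_j) = 2·9 = 18 ≡ 7 (mod 11).
Step 5: correct position 4: c_4 = r_4 − e = 3 − 7 ≡ 7 (mod 11). Hence c = [4, 0, 8, 7, 2].
  Check: interpolating c through the α_i gives m(x) = 9 + 4·x (degree < 2) with m(α_i) = c_i for every i, so c is indeed a codeword.


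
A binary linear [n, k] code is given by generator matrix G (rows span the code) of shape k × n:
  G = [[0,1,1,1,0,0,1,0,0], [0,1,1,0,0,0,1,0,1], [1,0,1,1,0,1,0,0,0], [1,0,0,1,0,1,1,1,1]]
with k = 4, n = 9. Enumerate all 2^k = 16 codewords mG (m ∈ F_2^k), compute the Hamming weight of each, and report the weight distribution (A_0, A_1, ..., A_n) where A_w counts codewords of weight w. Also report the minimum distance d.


Weight distribution: A_0 = 1, A_2 = 2, A_4 = 9, A_6 = 4. Minimum distance d = 2.

Enumerate all 2^4 = 16 messages m ∈ F_2^4.
For each, compute codeword c = mG in F_2^9, then tally its weight.
  m = 0000 → c = 000000000, weight = 0.
  m = 1000 → c = 011100100, weight = 4.
  m = 0100 → c = 011000101, weight = 4.
  m = 1100 → c = 000100001, weight = 2.
  m = 0010 → c = 101101000, weight = 4.
  m = 1010 → c = 110001100, weight = 4.
  m = 0110 → c = 110101101, weight = 6.
  m = 1110 → c = 101001001, weight = 4.
  m = 0001 → c = 100101111, weight = 6.
  m = 1001 → c = 111001011, weight = 6.
  m = 0101 → c = 111101010, weight = 6.
  m = 1101 → c = 100001110, weight = 4.
  m = 0011 → c = 001000111, weight = 4.
  m = 1011 → c = 010100011, weight = 4.
  m = 0111 → c = 010000010, weight = 2.
  m = 1111 → c = 001100110, weight = 4.
Tally weights:
  weight 0: 1 codewords.
  weight 2: 2 codewords.
  weight 4: 9 codewords.
  weight 6: 4 codewords.
Minimum distance d = smallest w > 0 with A_w > 0 = 2.
Sanity: Σ A_w = 16 = 2^4 = 16 ✓.


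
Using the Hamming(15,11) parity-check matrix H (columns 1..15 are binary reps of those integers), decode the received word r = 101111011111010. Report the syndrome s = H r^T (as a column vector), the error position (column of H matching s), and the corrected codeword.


s = (0, 1, 1, 1)^T, error position = 7, corrected codeword c = 101111111111010

Compute s = H r^T mod 2 one row at a time:
  s_1 = 1 + 1 + 1 + 1 + 1 + 0 + 1 + 0 = 6 ≡ 0 (mod 2).
  s_2 = 1 + 1 + 1 + 0 + 1 + 0 + 1 + 0 = 5 ≡ 1 (mod 2).
  s_3 = 0 + 1 + 1 + 0 + 1 + 1 + 1 + 0 = 5 ≡ 1 (mod 2).
  s_4 = 1 + 1 + 1 + 0 + 1 + 1 + 0 + 0 = 5 ≡ 1 (mod 2).
s = (0, 1, 1, 1)^T — this equals column 7 of H (binary 0111), so error is at position 7.
Correct: flip bit 7 of r = 101111011111010 to get c = 101111111111010.


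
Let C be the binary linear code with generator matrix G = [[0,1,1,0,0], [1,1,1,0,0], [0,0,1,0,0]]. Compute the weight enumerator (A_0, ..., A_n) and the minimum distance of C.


Weight distribution: A_0 = 1, A_1 = 3, A_2 = 3, A_3 = 1. Minimum distance d = 1.

Enumerate all 2^3 = 8 messages m ∈ F_2^3.
For each, compute codeword c = mG in F_2^5, then tally its weight.
  m = 000 → c = 00000, weight = 0.
  m = 100 → c = 01100, weight = 2.
  m = 010 → c = 11100, weight = 3.
  m = 110 → c = 10000, weight = 1.
  m = 001 → c = 00100, weight = 1.
  m = 101 → c = 01000, weight = 1.
  m = 011 → c = 11000, weight = 2.
  m = 111 → c = 10100, weight = 2.
Tally weights:
  weight 0: 1 codewords.
  weight 1: 3 codewords.
  weight 2: 3 codewords.
  weight 3: 1 codewords.
Minimum distance d = smallest w > 0 with A_w > 0 = 1.
Sanity: Σ A_w = 8 = 2^3 = 8 ✓.


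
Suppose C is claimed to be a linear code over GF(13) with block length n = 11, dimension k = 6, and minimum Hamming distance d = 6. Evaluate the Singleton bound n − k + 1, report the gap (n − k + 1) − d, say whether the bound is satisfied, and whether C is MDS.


Singleton RHS = n − k + 1 = 6, slack = 0, bound satisfied, MDS.

Singleton bound: d ≤ n − k + 1.
Here n = 11, k = 6, so n − k + 1 = 6.
Given d = 6, check d ≤ 6: YES.
Slack = (n − k + 1) − d = 0.
The code is MDS (slack = 0).
Description: the claimed parameters are [11, 6, 6]_13; such a code would be MDS (meets Singleton bound).


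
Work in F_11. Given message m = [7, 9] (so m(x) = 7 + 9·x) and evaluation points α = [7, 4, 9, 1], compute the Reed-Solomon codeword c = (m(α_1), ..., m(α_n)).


c = [4, 10, 0, 5]

Message polynomial: m(x) = 7 + 9·x (mod 11).
For each evaluation point α_i, compute m(α_i) mod 11:
  α_1 = 7: Horner steps 9 → 4, so m(7) = 4.
  α_2 = 4: Horner steps 9 → 10, so m(4) = 10.
  α_3 = 9: Horner steps 9 → 0, so m(9) = 0.
  α_4 = 1: Horner steps 9 → 5, so m(1) = 5.
Codeword c = [4, 10, 0, 5] ∈ F_11^4.


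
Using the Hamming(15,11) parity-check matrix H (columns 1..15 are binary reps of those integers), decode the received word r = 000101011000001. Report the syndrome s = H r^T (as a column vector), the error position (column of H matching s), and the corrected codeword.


s = (1, 1, 0, 0)^T, error position = 12, corrected codeword c = 000101011001001

Compute s = H r^T mod 2 one row at a time:
  s_1 = 1 + 1 + 0 + 0 + 0 + 0 + 0 + 1 = 3 ≡ 1 (mod 2).
  s_2 = 1 + 0 + 1 + 0 + 0 + 0 + 0 + 1 = 3 ≡ 1 (mod 2).
  s_3 = 0 + 0 + 1 + 0 + 0 + 0 + 0 + 1 = 2 ≡ 0 (mod 2).
  s_4 = 0 + 0 + 0 + 0 + 1 + 0 + 0 + 1 = 2 ≡ 0 (mod 2).
s = (1, 1, 0, 0)^T — this equals column 12 of H (binary 1100), so error is at position 12.
Correct: flip bit 12 of r = 000101011000001 to get c = 000101011001001.


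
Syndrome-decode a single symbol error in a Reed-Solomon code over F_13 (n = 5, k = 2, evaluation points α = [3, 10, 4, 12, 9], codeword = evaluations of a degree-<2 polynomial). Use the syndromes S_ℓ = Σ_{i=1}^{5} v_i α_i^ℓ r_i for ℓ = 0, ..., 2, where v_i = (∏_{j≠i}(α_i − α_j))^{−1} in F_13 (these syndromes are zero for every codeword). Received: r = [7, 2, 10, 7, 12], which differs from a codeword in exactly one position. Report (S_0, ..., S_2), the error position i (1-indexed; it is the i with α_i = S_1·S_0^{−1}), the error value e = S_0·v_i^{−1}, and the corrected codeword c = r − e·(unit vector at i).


S = (4, 9, 4), error at position 4, error magnitude e = 12, c = [7, 2, 10, 8, 12].

Step 1: column multipliers v_i = (∏_{j≠i}(α_i − α_j))^{−1} mod 13.
  i = 1 (α = 3): (3−10)(3−4)(3−12)(3−9) = (−7)·(−1)·(−9)·(−6) = 378 ≡ 1, so v_1 = 1^{−1} = 1 (mod 13).
  i = 2 (α = 10): (10−3)(10−4)(10−12)(10−9) = 7·6·(−2)·1 = −84 ≡ 7, so v_2 = 7^{−1} = 2 (mod 13).
  i = 3 (α = 4): (4−3)(4−10)(4−12)(4−9) = 1·(−6)·(−8)·(−5) = −240 ≡ 7, so v_3 = 7^{−1} = 2 (mod 13).
  i = 4 (α = 12): (12−3)(12−10)(12−4)(12−9) = 9·2·8·3 = 432 ≡ 3, so v_4 = 3^{−1} = 9 (mod 13).
  i = 5 (α = 9): (9−3)(9−10)(9−4)(9−12) = 6·(−1)·5·(−3) = 90 ≡ 12, so v_5 = 12^{−1} = 12 (mod 13).
  v = [1, 2, 2, 9, 12].
Step 2: syndromes of r = [7, 2, 10, 7, 12] (all sums mod 13).
  S_0 = Σ v_i r_i = 1·7 + 2·2 + 2·10 + 9·7 + 12·12 = 238 ≡ 4.
  S_1 = Σ v_i α_i r_i = 1·3·7 + 2·10·2 + 2·4·10 + 9·12·7 + 12·9·12 = 2193 ≡ 9.
  α_i^2 mod 13 = [9, 9, 3, 1, 3].
  S_2 = Σ v_i α_i^2 r_i = 1·9·7 + 2·9·2 + 2·3·10 + 9·1·7 + 12·3·12 = 654 ≡ 4.
  S = (4, 9, 4) ≠ 0, so r is not a codeword (an error is present).
Step 3: locate the error. For a single error e at position i, S_ℓ = v_i·e·α_i^ℓ, so α_err = S_1/S_0.
  S_0^{−1} = 4^{−1} = 10 (mod 13), so α_err = 9·10 = 90 ≡ 12 = α_4. Error position i = 4.
  Consistency check: S_2/S_1 = 4·3 = 12 ≡ 12 = α_err ✓ (single-error assumption holds).
Step 4: error magnitude e = S_0/v_4 = S_0·∏_{j≠4}(α_4 − α_j) = 4·3 = 12 ≡ 12 (mod 13).
Step 5: correct position 4: c_4 = r_4 − e = 7 − 12 ≡ 8 (mod 13). Hence c = [7, 2, 10, 8, 12].
  Check: interpolating c through the α_i gives m(x) = 11 + 3·x (degree < 2) with m(α_i) = c_i for every i, so c is indeed a codeword.


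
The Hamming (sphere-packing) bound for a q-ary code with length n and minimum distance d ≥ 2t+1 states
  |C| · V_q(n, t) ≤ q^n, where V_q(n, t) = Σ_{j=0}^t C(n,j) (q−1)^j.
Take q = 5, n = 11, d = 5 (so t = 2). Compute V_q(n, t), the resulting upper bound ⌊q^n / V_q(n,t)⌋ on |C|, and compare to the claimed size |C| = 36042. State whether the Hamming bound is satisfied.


V_q(n, t) = 925, q^n = 48828125, Hamming bound = 52787, |C| = 36042 ≤ bound (satisfied).

Step 1: Compute V_q(n, t) = Σ_{j=0}^2 C(n, j) (q−1)^j.
  j = 0: C(11,0)·(4)^0 = 1·1 = 1.
  j = 1: C(11,1)·(4)^1 = 11·4 = 44.
  j = 2: C(11,2)·(4)^2 = 55·16 = 880.
  V_q(n, t) = 1 + 44 + 880 = 925.
Step 2: q^n = 5^11 = 48828125.
Step 3: Hamming bound ⌊q^n / V_q(n,t)⌋ = ⌊48828125/925⌋ = 52787.
Step 4: Compare |C| = 36042 to 52787: satisfied.
The claimed |C| lies below the Hamming bound.


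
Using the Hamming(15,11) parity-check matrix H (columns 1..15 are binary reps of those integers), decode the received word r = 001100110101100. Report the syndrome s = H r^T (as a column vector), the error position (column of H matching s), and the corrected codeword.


s = (0, 0, 1, 1)^T, error position = 3, corrected codeword c = 000100110101100

Compute s = H r^T mod 2 one row at a time:
  s_1 = 1 + 0 + 1 + 0 + 1 + 1 + 0 + 0 = 4 ≡ 0 (mod 2).
  s_2 = 1 + 0 + 0 + 1 + 1 + 1 + 0 + 0 = 4 ≡ 0 (mod 2).
  s_3 = 0 + 1 + 0 + 1 + 1 + 0 + 0 + 0 = 3 ≡ 1 (mod 2).
  s_4 = 0 + 1 + 0 + 1 + 0 + 0 + 1 + 0 = 3 ≡ 1 (mod 2).
s = (0, 0, 1, 1)^T — this equals column 3 of H (binary 0011), so error is at position 3.
Correct: flip bit 3 of r = 001100110101100 to get c = 000100110101100.


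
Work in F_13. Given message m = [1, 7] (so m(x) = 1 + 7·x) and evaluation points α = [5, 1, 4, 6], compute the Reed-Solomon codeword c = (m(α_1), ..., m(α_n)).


c = [10, 8, 3, 4]

Message polynomial: m(x) = 1 + 7·x (mod 13).
For each evaluation point α_i, compute m(α_i) mod 13:
  α_1 = 5: Horner steps 7 → 10, so m(5) = 10.
  α_2 = 1: Horner steps 7 → 8, so m(1) = 8.
  α_3 = 4: Horner steps 7 → 3, so m(4) = 3.
  α_4 = 6: Horner steps 7 → 4, so m(6) = 4.
Codeword c = [10, 8, 3, 4] ∈ F_13^4.


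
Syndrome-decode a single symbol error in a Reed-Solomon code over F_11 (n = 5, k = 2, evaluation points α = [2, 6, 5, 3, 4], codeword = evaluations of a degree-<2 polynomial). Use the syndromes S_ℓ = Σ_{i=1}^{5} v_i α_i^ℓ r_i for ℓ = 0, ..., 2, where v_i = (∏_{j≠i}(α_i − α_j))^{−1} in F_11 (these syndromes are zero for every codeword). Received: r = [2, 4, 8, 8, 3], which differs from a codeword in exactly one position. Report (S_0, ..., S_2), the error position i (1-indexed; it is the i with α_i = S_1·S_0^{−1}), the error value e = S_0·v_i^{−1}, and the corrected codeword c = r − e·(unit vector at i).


S = (2, 10, 6), error at position 3, error magnitude e = 10, c = [2, 4, 9, 8, 3].

Step 1: column multipliers v_i = (∏_{j≠i}(α_i − α_j))^{−1} mod 11.
  i = 1 (α = 2): (2−6)(2−5)(2−3)(2−4) = (−4)·(−3)·(−1)·(−2) = 24 ≡ 2, so v_1 = 2^{−1} = 6 (mod 11).
  i = 2 (α = 6): (6−2)(6−5)(6−3)(6−4) = 4·1·3·2 = 24 ≡ 2, so v_2 = 2^{−1} = 6 (mod 11).
  i = 3 (α = 5): (5−2)(5−6)(5−3)(5−4) = 3·(−1)·2·1 = −6 ≡ 5, so v_3 = 5^{−1} = 9 (mod 11).
  i = 4 (α = 3): (3−2)(3−6)(3−5)(3−4) = 1·(−3)·(−2)·(−1) = −6 ≡ 5, so v_4 = 5^{−1} = 9 (mod 11).
  i = 5 (α = 4): (4−2)(4−6)(4−5)(4−3) = 2·(−2)·(−1)·1 = 4 ≡ 4, so v_5 = 4^{−1} = 3 (mod 11).
  v = [6, 6, 9, 9, 3].
Step 2: syndromes of r = [2, 4, 8, 8, 3] (all sums mod 11).
  S_0 = Σ v_i r_i = 6·2 + 6·4 + 9·8 + 9·8 + 3·3 = 189 ≡ 2.
  S_1 = Σ v_i α_i r_i = 6·2·2 + 6·6·4 + 9·5·8 + 9·3·8 + 3·4·3 = 780 ≡ 10.
  α_i^2 mod 11 = [4, 3, 3, 9, 5].
  S_2 = Σ v_i α_i^2 r_i = 6·4·2 + 6·3·4 + 9·3·8 + 9·9·8 + 3·5·3 = 1029 ≡ 6.
  S = (2, 10, 6) ≠ 0, so r is not a codeword (an error is present).
Step 3: locate the error. For a single error e at position i, S_ℓ = v_i·e·α_i^ℓ, so α_err = S_1/S_0.
  S_0^{−1} = 2^{−1} = 6 (mod 11), so α_err = 10·6 = 60 ≡ 5 = α_3. Error position i = 3.
  Consistency check: S_2/S_1 = 6·10 = 60 ≡ 5 = α_err ✓ (single-error assumption holds).
Step 4: error magnitude e = S_0/v_3 = S_0·∏_{j≠3}(α_3 − α_j) = 2·5 = 10 ≡ 10 (mod 11).
Step 5: correct position 3: c_3 = r_3 − e = 8 − 10 ≡ 9 (mod 11). Hence c = [2, 4, 9, 8, 3].
  Check: interpolating c through the α_i gives m(x) = 1 + 6·x (degree < 2) with m(α_i) = c_i for every i, so c is indeed a codeword.


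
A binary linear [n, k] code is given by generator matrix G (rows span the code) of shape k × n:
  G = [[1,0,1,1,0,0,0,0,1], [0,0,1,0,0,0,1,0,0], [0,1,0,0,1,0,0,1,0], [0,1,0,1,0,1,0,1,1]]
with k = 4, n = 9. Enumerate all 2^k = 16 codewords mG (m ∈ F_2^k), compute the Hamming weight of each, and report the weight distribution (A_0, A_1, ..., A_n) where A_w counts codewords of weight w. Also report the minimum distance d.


Weight distribution: A_0 = 1, A_2 = 1, A_3 = 1, A_4 = 5, A_5 = 4, A_6 = 1, A_7 = 3. Minimum distance d = 2.

Enumerate all 2^4 = 16 messages m ∈ F_2^4.
For each, compute codeword c = mG in F_2^9, then tally its weight.
  m = 0000 → c = 000000000, weight = 0.
  m = 1000 → c = 101100001, weight = 4.
  m = 0100 → c = 001000100, weight = 2.
  m = 1100 → c = 100100101, weight = 4.
  m = 0010 → c = 010010010, weight = 3.
  m = 1010 → c = 111110011, weight = 7.
  m = 0110 → c = 011010110, weight = 5.
  m = 1110 → c = 110110111, weight = 7.
  m = 0001 → c = 010101011, weight = 5.
  m = 1001 → c = 111001010, weight = 5.
  m = 0101 → c = 011101111, weight = 7.
  m = 1101 → c = 110001110, weight = 5.
  m = 0011 → c = 000111001, weight = 4.
  m = 1011 → c = 101011000, weight = 4.
  m = 0111 → c = 001111101, weight = 6.
  m = 1111 → c = 100011100, weight = 4.
Tally weights:
  weight 0: 1 codewords.
  weight 2: 1 codewords.
  weight 3: 1 codewords.
  weight 4: 5 codewords.
  weight 5: 4 codewords.
  weight 6: 1 codewords.
  weight 7: 3 codewords.
Minimum distance d = smallest w > 0 with A_w > 0 = 2.
Sanity: Σ A_w = 16 = 2^4 = 16 ✓.


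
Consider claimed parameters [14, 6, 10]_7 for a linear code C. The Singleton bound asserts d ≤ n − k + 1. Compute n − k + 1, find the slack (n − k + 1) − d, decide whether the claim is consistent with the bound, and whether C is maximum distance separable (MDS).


Singleton RHS = n − k + 1 = 9, slack = -1, bound violated (no such code; not MDS).

Singleton bound: d ≤ n − k + 1.
Here n = 14, k = 6, so n − k + 1 = 9.
Given d = 10, check d ≤ 9: NO.
Slack = (n − k + 1) − d = -1.
The slack is negative: d = 10 exceeds n − k + 1 = 9 by 1, so the Singleton bound is violated and no linear [14, 6, 10]_7 code can exist. In particular it is not MDS (MDS requires d = n − k + 1 exactly).
Description: the claimed parameters are [14, 6, 10]_7; such a code would be impossible (violates the Singleton bound).


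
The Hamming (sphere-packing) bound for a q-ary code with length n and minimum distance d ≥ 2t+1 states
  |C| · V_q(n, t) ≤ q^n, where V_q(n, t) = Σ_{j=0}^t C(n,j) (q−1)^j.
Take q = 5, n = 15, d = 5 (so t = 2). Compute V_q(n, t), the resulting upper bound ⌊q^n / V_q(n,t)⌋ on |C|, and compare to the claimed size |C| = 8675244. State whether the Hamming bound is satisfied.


V_q(n, t) = 1741, q^n = 30517578125, Hamming bound = 17528764, |C| = 8675244 ≤ bound (satisfied).

Step 1: Compute V_q(n, t) = Σ_{j=0}^2 C(n, j) (q−1)^j.
  j = 0: C(15,0)·(4)^0 = 1·1 = 1.
  j = 1: C(15,1)·(4)^1 = 15·4 = 60.
  j = 2: C(15,2)·(4)^2 = 105·16 = 1680.
  V_q(n, t) = 1 + 60 + 1680 = 1741.
Step 2: q^n = 5^15 = 30517578125.
Step 3: Hamming bound ⌊q^n / V_q(n,t)⌋ = ⌊30517578125/1741⌋ = 17528764.
Step 4: Compare |C| = 8675244 to 17528764: satisfied.
The claimed |C| lies below the Hamming bound.


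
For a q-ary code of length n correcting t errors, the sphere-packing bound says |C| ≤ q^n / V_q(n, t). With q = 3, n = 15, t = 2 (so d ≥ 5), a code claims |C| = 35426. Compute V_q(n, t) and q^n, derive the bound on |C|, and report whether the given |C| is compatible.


V_q(n, t) = 451, q^n = 14348907, Hamming bound = 31815, |C| = 35426 > bound (violated).

Step 1: Compute V_q(n, t) = Σ_{j=0}^2 C(n, j) (q−1)^j.
  j = 0: C(15,0)·(2)^0 = 1·1 = 1.
  j = 1: C(15,1)·(2)^1 = 15·2 = 30.
  j = 2: C(15,2)·(2)^2 = 105·4 = 420.
  V_q(n, t) = 1 + 30 + 420 = 451.
Step 2: q^n = 3^15 = 14348907.
Step 3: Hamming bound ⌊q^n / V_q(n,t)⌋ = ⌊14348907/451⌋ = 31815.
Step 4: Compare |C| = 35426 to 31815: violated.
The claimed |C| lies above the Hamming bound, so no 3-ary code of length 15 with d ≥ 5 can have 35426 codewords.


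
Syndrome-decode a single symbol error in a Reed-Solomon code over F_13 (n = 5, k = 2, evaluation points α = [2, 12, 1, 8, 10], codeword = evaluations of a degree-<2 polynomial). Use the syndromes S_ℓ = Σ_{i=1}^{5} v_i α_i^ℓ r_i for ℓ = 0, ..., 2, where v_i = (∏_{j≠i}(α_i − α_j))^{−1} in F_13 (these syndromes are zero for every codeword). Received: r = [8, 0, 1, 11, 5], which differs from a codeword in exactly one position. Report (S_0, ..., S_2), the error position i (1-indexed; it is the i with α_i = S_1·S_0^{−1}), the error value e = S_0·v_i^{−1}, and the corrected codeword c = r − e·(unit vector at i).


S = (10, 9, 12), error at position 5, error magnitude e = 6, c = [8, 0, 1, 11, 12].

Step 1: column multipliers v_i = (∏_{j≠i}(α_i − α_j))^{−1} mod 13.
  i = 1 (α = 2): (2−12)(2−1)(2−8)(2−10) = (−10)·1·(−6)·(−8) = −480 ≡ 1, so v_1 = 1^{−1} = 1 (mod 13).
  i = 2 (α = 12): (12−2)(12−1)(12−8)(12−10) = 10·11·4·2 = 880 ≡ 9, so v_2 = 9^{−1} = 3 (mod 13).
  i = 3 (α = 1): (1−2)(1−12)(1−8)(1−10) = (−1)·(−11)·(−7)·(−9) = 693 ≡ 4, so v_3 = 4^{−1} = 10 (mod 13).
  i = 4 (α = 8): (8−2)(8−12)(8−1)(8−10) = 6·(−4)·7·(−2) = 336 ≡ 11, so v_4 = 11^{−1} = 6 (mod 13).
  i = 5 (α = 10): (10−2)(10−12)(10−1)(10−8) = 8·(−2)·9·2 = −288 ≡ 11, so v_5 = 11^{−1} = 6 (mod 13).
  v = [1, 3, 10, 6, 6].
Step 2: syndromes of r = [8, 0, 1, 11, 5] (all sums mod 13).
  S_0 = Σ v_i r_i = 1·8 + 3·0 + 10·1 + 6·11 + 6·5 = 114 ≡ 10.
  S_1 = Σ v_i α_i r_i = 1·2·8 + 3·12·0 + 10·1·1 + 6·8·11 + 6·10·5 = 854 ≡ 9.
  α_i^2 mod 13 = [4, 1, 1, 12, 9].
  S_2 = Σ v_i α_i^2 r_i = 1·4·8 + 3·1·0 + 10·1·1 + 6·12·11 + 6·9·5 = 1104 ≡ 12.
  S = (10, 9, 12) ≠ 0, so r is not a codeword (an error is present).
Step 3: locate the error. For a single error e at position i, S_ℓ = v_i·e·α_i^ℓ, so α_err = S_1/S_0.
  S_0^{−1} = 10^{−1} = 4 (mod 13), so α_err = 9·4 = 36 ≡ 10 = α_5. Error position i = 5.
  Consistency check: S_2/S_1 = 12·3 = 36 ≡ 10 = α_err ✓ (single-error assumption holds).
Step 4: error magnitude e = S_0/v_5 = S_0·∏_{j≠5}(α_5 − α_j) = 10·11 = 110 ≡ 6 (mod 13).
Step 5: correct position 5: c_5 = r_5 − e = 5 − 6 ≡ 12 (mod 13). Hence c = [8, 0, 1, 11, 12].
  Check: interpolating c through the α_i gives m(x) = 7 + 7·x (degree < 2) with m(α_i) = c_i for every i, so c is indeed a codeword.


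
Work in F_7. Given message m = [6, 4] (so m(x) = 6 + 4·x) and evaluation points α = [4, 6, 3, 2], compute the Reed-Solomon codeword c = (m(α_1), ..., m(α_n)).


c = [1, 2, 4, 0]

Message polynomial: m(x) = 6 + 4·x (mod 7).
For each evaluation point α_i, compute m(α_i) mod 7:
  α_1 = 4: Horner steps 4 → 1, so m(4) = 1.
  α_2 = 6: Horner steps 4 → 2, so m(6) = 2.
  α_3 = 3: Horner steps 4 → 4, so m(3) = 4.
  α_4 = 2: Horner steps 4 → 0, so m(2) = 0.
Codeword c = [1, 2, 4, 0] ∈ F_7^4.


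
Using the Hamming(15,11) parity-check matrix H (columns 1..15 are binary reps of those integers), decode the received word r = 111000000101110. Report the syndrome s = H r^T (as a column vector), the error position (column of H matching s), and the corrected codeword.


s = (0, 1, 0, 1)^T, error position = 5, corrected codeword c = 111010000101110

Compute s = H r^T mod 2 one row at a time:
  s_1 = 0 + 0 + 1 + 0 + 1 + 1 + 1 + 0 = 4 ≡ 0 (mod 2).
  s_2 = 0 + 0 + 0 + 0 + 1 + 1 + 1 + 0 = 3 ≡ 1 (mod 2).
  s_3 = 1 + 1 + 0 + 0 + 1 + 0 + 1 + 0 = 4 ≡ 0 (mod 2).
  s_4 = 1 + 1 + 0 + 0 + 0 + 0 + 1 + 0 = 3 ≡ 1 (mod 2).
s = (0, 1, 0, 1)^T — this equals column 5 of H (binary 0101), so error is at position 5.
Correct: flip bit 5 of r = 111000000101110 to get c = 111010000101110.


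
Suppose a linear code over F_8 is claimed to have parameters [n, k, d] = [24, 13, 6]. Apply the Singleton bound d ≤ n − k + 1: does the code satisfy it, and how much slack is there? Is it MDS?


Singleton RHS = n − k + 1 = 12, slack = 6, bound satisfied, not MDS.

Singleton bound: d ≤ n − k + 1.
Here n = 24, k = 13, so n − k + 1 = 12.
Given d = 6, check d ≤ 12: YES.
Slack = (n − k + 1) − d = 6.
The code is NOT MDS (slack = 6 > 0).
Description: the claimed parameters are [24, 13, 6]_8; such a code would be non-MDS.


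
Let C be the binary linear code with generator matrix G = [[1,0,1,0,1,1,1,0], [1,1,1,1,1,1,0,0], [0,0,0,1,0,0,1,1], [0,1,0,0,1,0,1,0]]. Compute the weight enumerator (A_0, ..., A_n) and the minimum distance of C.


Weight distribution: A_0 = 1, A_2 = 2, A_3 = 4, A_4 = 3, A_5 = 2, A_6 = 2, A_7 = 2. Minimum distance d = 2.

Enumerate all 2^4 = 16 messages m ∈ F_2^4.
For each, compute codeword c = mG in F_2^8, then tally its weight.
  m = 0000 → c = 00000000, weight = 0.
  m = 1000 → c = 10101110, weight = 5.
  m = 0100 → c = 11111100, weight = 6.
  m = 1100 → c = 01010010, weight = 3.
  m = 0010 → c = 00010011, weight = 3.
  m = 1010 → c = 10111101, weight = 6.
  m = 0110 → c = 11101111, weight = 7.
  m = 1110 → c = 01000001, weight = 2.
  m = 0001 → c = 01001010, weight = 3.
  m = 1001 → c = 11100100, weight = 4.
  m = 0101 → c = 10110110, weight = 5.
  m = 1101 → c = 00011000, weight = 2.
  m = 0011 → c = 01011001, weight = 4.
  m = 1011 → c = 11110111, weight = 7.
  m = 0111 → c = 10100101, weight = 4.
  m = 1111 → c = 00001011, weight = 3.
Tally weights:
  weight 0: 1 codewords.
  weight 2: 2 codewords.
  weight 3: 4 codewords.
  weight 4: 3 codewords.
  weight 5: 2 codewords.
  weight 6: 2 codewords.
  weight 7: 2 codewords.
Minimum distance d = smallest w > 0 with A_w > 0 = 2.
Sanity: Σ A_w = 16 = 2^4 = 16 ✓.


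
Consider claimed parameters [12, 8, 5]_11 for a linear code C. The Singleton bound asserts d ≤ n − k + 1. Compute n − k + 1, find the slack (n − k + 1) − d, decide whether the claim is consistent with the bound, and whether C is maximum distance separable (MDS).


Singleton RHS = n − k + 1 = 5, slack = 0, bound satisfied, MDS.

Singleton bound: d ≤ n − k + 1.
Here n = 12, k = 8, so n − k + 1 = 5.
Given d = 5, check d ≤ 5: YES.
Slack = (n − k + 1) − d = 0.
The code is MDS (slack = 0).
Description: the claimed parameters are [12, 8, 5]_11; such a code would be MDS (meets Singleton bound).


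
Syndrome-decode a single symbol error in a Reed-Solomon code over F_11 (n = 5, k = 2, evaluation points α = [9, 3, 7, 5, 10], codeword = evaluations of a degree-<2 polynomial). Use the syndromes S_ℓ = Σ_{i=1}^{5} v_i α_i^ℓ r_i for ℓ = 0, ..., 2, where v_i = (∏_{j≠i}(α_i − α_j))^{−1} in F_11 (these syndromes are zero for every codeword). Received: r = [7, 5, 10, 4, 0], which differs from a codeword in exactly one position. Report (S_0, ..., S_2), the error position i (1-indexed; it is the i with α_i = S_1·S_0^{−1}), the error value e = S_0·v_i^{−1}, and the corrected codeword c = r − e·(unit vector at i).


S = (3, 4, 9), error at position 4, error magnitude e = 2, c = [7, 5, 10, 2, 0].

Step 1: column multipliers v_i = (∏_{j≠i}(α_i − α_j))^{−1} mod 11.
  i = 1 (α = 9): (9−3)(9−7)(9−5)(9−10) = 6·2·4·(−1) = −48 ≡ 7, so v_1 = 7^{−1} = 8 (mod 11).
  i = 2 (α = 3): (3−9)(3−7)(3−5)(3−10) = (−6)·(−4)·(−2)·(−7) = 336 ≡ 6, so v_2 = 6^{−1} = 2 (mod 11).
  i = 3 (α = 7): (7−9)(7−3)(7−5)(7−10) = (−2)·4·2·(−3) = 48 ≡ 4, so v_3 = 4^{−1} = 3 (mod 11).
  i = 4 (α = 5): (5−9)(5−3)(5−7)(5−10) = (−4)·2·(−2)·(−5) = −80 ≡ 8, so v_4 = 8^{−1} = 7 (mod 11).
  i = 5 (α = 10): (10−9)(10−3)(10−7)(10−5) = 1·7·3·5 = 105 ≡ 6, so v_5 = 6^{−1} = 2 (mod 11).
  v = [8, 2, 3, 7, 2].
Step 2: syndromes of r = [7, 5, 10, 4, 0] (all sums mod 11).
  S_0 = Σ v_i r_i = 8·7 + 2·5 + 3·10 + 7·4 + 2·0 = 124 ≡ 3.
  S_1 = Σ v_i α_i r_i = 8·9·7 + 2·3·5 + 3·7·10 + 7·5·4 + 2·10·0 = 884 ≡ 4.
  α_i^2 mod 11 = [4, 9, 5, 3, 1].
  S_2 = Σ v_i α_i^2 r_i = 8·4·7 + 2·9·5 + 3·5·10 + 7·3·4 + 2·1·0 = 548 ≡ 9.
  S = (3, 4, 9) ≠ 0, so r is not a codeword (an error is present).
Step 3: locate the error. For a single error e at position i, S_ℓ = v_i·e·α_i^ℓ, so α_err = S_1/S_0.
  S_0^{−1} = 3^{−1} = 4 (mod 11), so α_err = 4·4 = 16 ≡ 5 = α_4. Error position i = 4.
  Consistency check: S_2/S_1 = 9·3 = 27 ≡ 5 = α_err ✓ (single-error assumption holds).
Step 4: error magnitude e = S_0/v_4 = S_0·∏_{j≠4}(α_4 − α_j) = 3·8 = 24 ≡ 2 (mod 11).
Step 5: correct position 4: c_4 = r_4 − e = 4 − 2 ≡ 2 (mod 11). Hence c = [7, 5, 10, 2, 0].
  Check: interpolating c through the α_i gives m(x) = 4 + 4·x (degree < 2) with m(α_i) = c_i for every i, so c is indeed a codeword.


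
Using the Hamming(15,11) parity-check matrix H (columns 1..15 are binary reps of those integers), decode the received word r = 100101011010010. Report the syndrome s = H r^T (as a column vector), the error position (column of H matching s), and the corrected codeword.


s = (0, 1, 1, 1)^T, error position = 7, corrected codeword c = 100101111010010

Compute s = H r^T mod 2 one row at a time:
  s_1 = 1 + 1 + 0 + 1 + 0 + 0 + 1 + 0 = 4 ≡ 0 (mod 2).
  s_2 = 1 + 0 + 1 + 0 + 0 + 0 + 1 + 0 = 3 ≡ 1 (mod 2).
  s_3 = 0 + 0 + 1 + 0 + 0 + 1 + 1 + 0 = 3 ≡ 1 (mod 2).
  s_4 = 1 + 0 + 0 + 0 + 1 + 1 + 0 + 0 = 3 ≡ 1 (mod 2).
s = (0, 1, 1, 1)^T — this equals column 7 of H (binary 0111), so error is at position 7.
Correct: flip bit 7 of r = 100101011010010 to get c = 100101111010010.


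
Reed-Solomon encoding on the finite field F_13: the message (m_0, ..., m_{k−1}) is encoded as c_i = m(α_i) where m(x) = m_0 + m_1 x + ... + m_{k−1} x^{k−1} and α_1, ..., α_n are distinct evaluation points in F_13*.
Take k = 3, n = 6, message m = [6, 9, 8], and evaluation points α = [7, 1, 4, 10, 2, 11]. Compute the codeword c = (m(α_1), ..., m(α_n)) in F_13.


c = [6, 10, 1, 12, 4, 7]

Message polynomial: m(x) = 6 + 9·x + 8·x^2 (mod 13).
For each evaluation point α_i, compute m(α_i) mod 13:
  α_1 = 7: Horner steps 8 → 0 → 6, so m(7) = 6.
  α_2 = 1: Horner steps 8 → 4 → 10, so m(1) = 10.
  α_3 = 4: Horner steps 8 → 2 → 1, so m(4) = 1.
  α_4 = 10: Horner steps 8 → 11 → 12, so m(10) = 12.
  α_5 = 2: Horner steps 8 → 12 → 4, so m(2) = 4.
  α_6 = 11: Horner steps 8 → 6 → 7, so m(11) = 7.
Codeword c = [6, 10, 1, 12, 4, 7] ∈ F_13^6.


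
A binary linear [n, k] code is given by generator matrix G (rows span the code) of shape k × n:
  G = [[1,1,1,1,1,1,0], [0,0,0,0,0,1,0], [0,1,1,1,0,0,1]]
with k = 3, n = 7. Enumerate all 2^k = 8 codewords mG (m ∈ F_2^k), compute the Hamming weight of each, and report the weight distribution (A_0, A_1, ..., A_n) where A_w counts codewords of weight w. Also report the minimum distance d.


Weight distribution: A_0 = 1, A_1 = 1, A_3 = 1, A_4 = 2, A_5 = 2, A_6 = 1. Minimum distance d = 1.

Enumerate all 2^3 = 8 messages m ∈ F_2^3.
For each, compute codeword c = mG in F_2^7, then tally its weight.
  m = 000 → c = 0000000, weight = 0.
  m = 100 → c = 1111110, weight = 6.
  m = 010 → c = 0000010, weight = 1.
  m = 110 → c = 1111100, weight = 5.
  m = 001 → c = 0111001, weight = 4.
  m = 101 → c = 1000111, weight = 4.
  m = 011 → c = 0111011, weight = 5.
  m = 111 → c = 1000101, weight = 3.
Tally weights:
  weight 0: 1 codewords.
  weight 1: 1 codewords.
  weight 3: 1 codewords.
  weight 4: 2 codewords.
  weight 5: 2 codewords.
  weight 6: 1 codewords.
Minimum distance d = smallest w > 0 with A_w > 0 = 1.
Sanity: Σ A_w = 8 = 2^3 = 8 ✓.


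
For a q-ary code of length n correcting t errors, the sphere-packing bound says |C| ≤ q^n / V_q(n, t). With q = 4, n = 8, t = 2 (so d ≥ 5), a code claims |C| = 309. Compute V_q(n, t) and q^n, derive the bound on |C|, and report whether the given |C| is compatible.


V_q(n, t) = 277, q^n = 65536, Hamming bound = 236, |C| = 309 > bound (violated).

Step 1: Compute V_q(n, t) = Σ_{j=0}^2 C(n, j) (q−1)^j.
  j = 0: C(8,0)·(3)^0 = 1·1 = 1.
  j = 1: C(8,1)·(3)^1 = 8·3 = 24.
  j = 2: C(8,2)·(3)^2 = 28·9 = 252.
  V_q(n, t) = 1 + 24 + 252 = 277.
Step 2: q^n = 4^8 = 65536.
Step 3: Hamming bound ⌊q^n / V_q(n,t)⌋ = ⌊65536/277⌋ = 236.
Step 4: Compare |C| = 309 to 236: violated.
The claimed |C| lies above the Hamming bound, so no 4-ary code of length 8 with d ≥ 5 can have 309 codewords.


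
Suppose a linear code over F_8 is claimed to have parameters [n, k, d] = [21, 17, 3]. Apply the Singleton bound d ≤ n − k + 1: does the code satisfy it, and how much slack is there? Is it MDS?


Singleton RHS = n − k + 1 = 5, slack = 2, bound satisfied, not MDS.

Singleton bound: d ≤ n − k + 1.
Here n = 21, k = 17, so n − k + 1 = 5.
Given d = 3, check d ≤ 5: YES.
Slack = (n − k + 1) − d = 2.
The code is NOT MDS (slack = 2 > 0).
Description: the claimed parameters are [21, 17, 3]_8; such a code would be non-MDS.


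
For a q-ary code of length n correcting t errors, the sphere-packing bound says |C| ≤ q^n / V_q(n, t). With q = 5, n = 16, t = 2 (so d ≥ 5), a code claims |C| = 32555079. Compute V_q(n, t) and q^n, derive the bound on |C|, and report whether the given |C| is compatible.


V_q(n, t) = 1985, q^n = 152587890625, Hamming bound = 76870473, |C| = 32555079 ≤ bound (satisfied).

Step 1: Compute V_q(n, t) = Σ_{j=0}^2 C(n, j) (q−1)^j.
  j = 0: C(16,0)·(4)^0 = 1·1 = 1.
  j = 1: C(16,1)·(4)^1 = 16·4 = 64.
  j = 2: C(16,2)·(4)^2 = 120·16 = 1920.
  V_q(n, t) = 1 + 64 + 1920 = 1985.
Step 2: q^n = 5^16 = 152587890625.
Step 3: Hamming bound ⌊q^n / V_q(n,t)⌋ = ⌊152587890625/1985⌋ = 76870473.
Step 4: Compare |C| = 32555079 to 76870473: satisfied.
The claimed |C| lies below the Hamming bound.


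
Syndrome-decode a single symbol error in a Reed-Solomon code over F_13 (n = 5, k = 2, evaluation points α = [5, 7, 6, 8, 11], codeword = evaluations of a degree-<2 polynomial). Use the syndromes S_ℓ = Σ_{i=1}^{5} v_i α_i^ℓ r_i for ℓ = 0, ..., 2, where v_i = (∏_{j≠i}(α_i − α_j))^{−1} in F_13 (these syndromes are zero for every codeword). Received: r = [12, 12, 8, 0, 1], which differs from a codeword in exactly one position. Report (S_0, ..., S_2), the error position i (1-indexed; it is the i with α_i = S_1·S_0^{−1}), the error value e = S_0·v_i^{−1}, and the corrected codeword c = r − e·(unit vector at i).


S = (1, 7, 10), error at position 2, error magnitude e = 8, c = [12, 4, 8, 0, 1].

Step 1: column multipliers v_i = (∏_{j≠i}(α_i − α_j))^{−1} mod 13.
  i = 1 (α = 5): (5−7)(5−6)(5−8)(5−11) = (−2)·(−1)·(−3)·(−6) = 36 ≡ 10, so v_1 = 10^{−1} = 4 (mod 13).
  i = 2 (α = 7): (7−5)(7−6)(7−8)(7−11) = 2·1·(−1)·(−4) = 8 ≡ 8, so v_2 = 8^{−1} = 5 (mod 13).
  i = 3 (α = 6): (6−5)(6−7)(6−8)(6−11) = 1·(−1)·(−2)·(−5) = −10 ≡ 3, so v_3 = 3^{−1} = 9 (mod 13).
  i = 4 (α = 8): (8−5)(8−7)(8−6)(8−11) = 3·1·2·(−3) = −18 ≡ 8, so v_4 = 8^{−1} = 5 (mod 13).
  i = 5 (α = 11): (11−5)(11−7)(11−6)(11−8) = 6·4·5·3 = 360 ≡ 9, so v_5 = 9^{−1} = 3 (mod 13).
  v = [4, 5, 9, 5, 3].
Step 2: syndromes of r = [12, 12, 8, 0, 1] (all sums mod 13).
  S_0 = Σ v_i r_i = 4·12 + 5·12 + 9·8 + 5·0 + 3·1 = 183 ≡ 1.
  S_1 = Σ v_i α_i r_i = 4·5·12 + 5·7·12 + 9·6·8 + 5·8·0 + 3·11·1 = 1125 ≡ 7.
  α_i^2 mod 13 = [12, 10, 10, 12, 4].
  S_2 = Σ v_i α_i^2 r_i = 4·12·12 + 5·10·12 + 9·10·8 + 5·12·0 + 3·4·1 = 1908 ≡ 10.
  S = (1, 7, 10) ≠ 0, so r is not a codeword (an error is present).
Step 3: locate the error. For a single error e at position i, S_ℓ = v_i·e·α_i^ℓ, so α_err = S_1/S_0.
  S_0^{−1} = 1^{−1} = 1 (mod 13), so α_err = 7·1 = 7 ≡ 7 = α_2. Error position i = 2.
  Consistency check: S_2/S_1 = 10·2 = 20 ≡ 7 = α_err ✓ (single-error assumption holds).
Step 4: error magnitude e = S_0/v_2 = S_0·∏_{j≠2}(α_2 − α_j) = 1·8 = 8 ≡ 8 (mod 13).
Step 5: correct position 2: c_2 = r_2 − e = 12 − 8 ≡ 4 (mod 13). Hence c = [12, 4, 8, 0, 1].
  Check: interpolating c through the α_i gives m(x) = 6 + 9·x (degree < 2) with m(α_i) = c_i for every i, so c is indeed a codeword.


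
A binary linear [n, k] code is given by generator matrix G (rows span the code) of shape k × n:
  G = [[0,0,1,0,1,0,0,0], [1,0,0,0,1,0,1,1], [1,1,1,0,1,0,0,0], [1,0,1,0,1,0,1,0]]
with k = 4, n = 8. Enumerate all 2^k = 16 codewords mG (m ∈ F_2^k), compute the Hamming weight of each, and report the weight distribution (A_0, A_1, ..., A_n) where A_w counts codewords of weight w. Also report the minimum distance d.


Weight distribution: A_0 = 1, A_2 = 6, A_4 = 9. Minimum distance d = 2.

Enumerate all 2^4 = 16 messages m ∈ F_2^4.
For each, compute codeword c = mG in F_2^8, then tally its weight.
  m = 0000 → c = 00000000, weight = 0.
  m = 1000 → c = 00101000, weight = 2.
  m = 0100 → c = 10001011, weight = 4.
  m = 1100 → c = 10100011, weight = 4.
  m = 0010 → c = 11101000, weight = 4.
  m = 1010 → c = 11000000, weight = 2.
  m = 0110 → c = 01100011, weight = 4.
  m = 1110 → c = 01001011, weight = 4.
  m = 0001 → c = 10101010, weight = 4.
  m = 1001 → c = 10000010, weight = 2.
  m = 0101 → c = 00100001, weight = 2.
  m = 1101 → c = 00001001, weight = 2.
  m = 0011 → c = 01000010, weight = 2.
  m = 1011 → c = 01101010, weight = 4.
  m = 0111 → c = 11001001, weight = 4.
  m = 1111 → c = 11100001, weight = 4.
Tally weights:
  weight 0: 1 codewords.
  weight 2: 6 codewords.
  weight 4: 9 codewords.
Minimum distance d = smallest w > 0 with A_w > 0 = 2.
Sanity: Σ A_w = 16 = 2^4 = 16 ✓.


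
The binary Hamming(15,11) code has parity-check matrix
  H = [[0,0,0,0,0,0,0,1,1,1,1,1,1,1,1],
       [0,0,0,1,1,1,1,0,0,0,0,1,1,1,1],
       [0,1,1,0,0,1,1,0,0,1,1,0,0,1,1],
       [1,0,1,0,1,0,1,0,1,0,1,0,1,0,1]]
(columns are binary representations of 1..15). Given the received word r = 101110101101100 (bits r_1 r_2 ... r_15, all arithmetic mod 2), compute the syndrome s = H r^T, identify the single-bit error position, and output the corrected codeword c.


s = (0, 1, 1, 0)^T, error position = 6, corrected codeword c = 101111101101100

Compute s = H r^T mod 2 one row at a time:
  s_1 = 0 + 1 + 1 + 0 + 1 + 1 + 0 + 0 = 4 ≡ 0 (mod 2).
  s_2 = 1 + 1 + 0 + 1 + 1 + 1 + 0 + 0 = 5 ≡ 1 (mod 2).
  s_3 = 0 + 1 + 0 + 1 + 1 + 0 + 0 + 0 = 3 ≡ 1 (mod 2).
  s_4 = 1 + 1 + 1 + 1 + 1 + 0 + 1 + 0 = 6 ≡ 0 (mod 2).
s = (0, 1, 1, 0)^T — this equals column 6 of H (binary 0110), so error is at position 6.
Correct: flip bit 6 of r = 101110101101100 to get c = 101111101101100.


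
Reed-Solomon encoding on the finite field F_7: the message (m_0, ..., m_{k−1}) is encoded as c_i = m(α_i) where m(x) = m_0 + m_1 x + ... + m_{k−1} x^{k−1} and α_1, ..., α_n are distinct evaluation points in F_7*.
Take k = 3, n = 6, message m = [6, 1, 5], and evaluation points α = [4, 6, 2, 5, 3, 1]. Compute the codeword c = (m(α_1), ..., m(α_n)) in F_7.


c = [6, 3, 0, 3, 5, 5]

Message polynomial: m(x) = 6 + 1·x + 5·x^2 (mod 7).
For each evaluation point α_i, compute m(α_i) mod 7:
  α_1 = 4: Horner steps 5 → 0 → 6, so m(4) = 6.
  α_2 = 6: Horner steps 5 → 3 → 3, so m(6) = 3.
  α_3 = 2: Horner steps 5 → 4 → 0, so m(2) = 0.
  α_4 = 5: Horner steps 5 → 5 → 3, so m(5) = 3.
  α_5 = 3: Horner steps 5 → 2 → 5, so m(3) = 5.
  α_6 = 1: Horner steps 5 → 6 → 5, so m(1) = 5.
Codeword c = [6, 3, 0, 3, 5, 5] ∈ F_7^6.
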